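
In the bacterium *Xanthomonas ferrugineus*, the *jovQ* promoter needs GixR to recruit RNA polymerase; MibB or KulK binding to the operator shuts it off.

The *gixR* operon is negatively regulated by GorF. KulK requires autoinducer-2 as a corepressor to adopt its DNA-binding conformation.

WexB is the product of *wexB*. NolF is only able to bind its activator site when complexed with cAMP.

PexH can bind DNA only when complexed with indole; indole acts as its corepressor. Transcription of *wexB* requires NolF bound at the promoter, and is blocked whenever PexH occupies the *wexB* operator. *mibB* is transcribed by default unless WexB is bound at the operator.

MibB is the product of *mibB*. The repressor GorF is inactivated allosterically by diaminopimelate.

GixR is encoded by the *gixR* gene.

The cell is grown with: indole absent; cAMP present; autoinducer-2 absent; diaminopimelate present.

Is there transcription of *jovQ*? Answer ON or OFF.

ON

Indole is absent, so PexH is inactive.
cAMP is present, so NolF is active.
No repressor is bound and NolF is active, so *wexB* is transcribed.
So WexB is produced and active.
With repressor WexB bound, *mibB* is not transcribed.
So MibB is not produced.
Autoinducer-2 is absent, so KulK is inactive.
Diaminopimelate is present, so GorF is inactive.
With no repressor bound, *gixR* is transcribed.
So GixR is produced and active.
No repressor is bound and GixR is active, so *jovQ* is transcribed.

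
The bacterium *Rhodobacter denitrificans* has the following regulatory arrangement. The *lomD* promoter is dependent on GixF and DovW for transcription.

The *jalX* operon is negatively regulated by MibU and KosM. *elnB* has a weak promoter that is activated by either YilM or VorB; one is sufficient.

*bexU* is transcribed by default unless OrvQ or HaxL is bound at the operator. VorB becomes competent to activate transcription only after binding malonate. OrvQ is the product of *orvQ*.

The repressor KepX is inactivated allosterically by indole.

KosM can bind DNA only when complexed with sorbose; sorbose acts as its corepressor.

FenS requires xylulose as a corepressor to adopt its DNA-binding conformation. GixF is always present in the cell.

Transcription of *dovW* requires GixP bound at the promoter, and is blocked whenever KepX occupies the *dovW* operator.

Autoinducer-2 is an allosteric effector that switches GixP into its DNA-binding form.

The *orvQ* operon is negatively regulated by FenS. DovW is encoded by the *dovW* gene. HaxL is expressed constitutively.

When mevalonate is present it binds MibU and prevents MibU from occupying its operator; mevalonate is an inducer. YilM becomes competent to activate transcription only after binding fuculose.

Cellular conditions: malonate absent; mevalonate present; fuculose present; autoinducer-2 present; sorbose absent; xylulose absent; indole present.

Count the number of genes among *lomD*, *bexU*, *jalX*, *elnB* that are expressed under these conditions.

3

GixF is produced constitutively and is active.
Autoinducer-2 is present, so GixP is active.
Indole is present, so KepX is inactive.
No repressor is bound and GixP is active, so *dovW* is transcribed.
So DovW is produced and active.
No repressor is bound and GixF and DovW are active, so *lomD* is transcribed.
→ *lomD* is ON.
Xylulose is absent, so FenS is inactive.
With no repressor bound, *orvQ* is transcribed.
So OrvQ is produced and active.
HaxL is produced constitutively and is active.
With repressor OrvQ bound, *bexU* is not transcribed.
→ *bexU* is OFF.
Mevalonate is present, so MibU is inactive.
Sorbose is absent, so KosM is inactive.
With no repressor bound, *jalX* is transcribed.
→ *jalX* is ON.
Fuculose is present, so YilM is active.
Malonate is absent, so VorB is inactive.
Activator YilM is present, so *elnB* is transcribed.
→ *elnB* is ON.
3 of the 4 genes are transcribed.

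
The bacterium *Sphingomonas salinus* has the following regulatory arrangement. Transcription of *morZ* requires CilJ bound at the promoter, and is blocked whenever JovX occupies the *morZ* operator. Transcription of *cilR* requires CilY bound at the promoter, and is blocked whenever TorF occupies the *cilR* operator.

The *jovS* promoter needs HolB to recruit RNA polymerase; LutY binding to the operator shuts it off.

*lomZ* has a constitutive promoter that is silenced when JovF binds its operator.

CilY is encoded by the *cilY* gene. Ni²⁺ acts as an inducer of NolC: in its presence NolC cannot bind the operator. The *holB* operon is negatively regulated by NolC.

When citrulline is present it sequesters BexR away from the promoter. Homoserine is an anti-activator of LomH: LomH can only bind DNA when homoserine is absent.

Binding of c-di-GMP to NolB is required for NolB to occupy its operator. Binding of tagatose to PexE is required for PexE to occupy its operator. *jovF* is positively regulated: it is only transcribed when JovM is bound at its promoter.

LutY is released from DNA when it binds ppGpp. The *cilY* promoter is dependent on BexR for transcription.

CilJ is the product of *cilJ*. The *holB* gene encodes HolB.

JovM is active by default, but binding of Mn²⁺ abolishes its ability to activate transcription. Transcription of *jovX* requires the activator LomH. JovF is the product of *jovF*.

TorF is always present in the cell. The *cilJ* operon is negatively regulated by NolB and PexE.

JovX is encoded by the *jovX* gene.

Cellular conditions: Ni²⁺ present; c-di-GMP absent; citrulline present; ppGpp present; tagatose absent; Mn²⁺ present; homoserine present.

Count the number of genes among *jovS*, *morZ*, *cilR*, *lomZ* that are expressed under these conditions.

3

Ni²⁺ is present, so NolC is inactive.
With no repressor bound, *holB* is transcribed.
So HolB is produced and active.
ppGpp is present, so LutY is inactive.
No repressor is bound and HolB is active, so *jovS* is transcribed.
→ *jovS* is ON.
c-di-GMP is absent, so NolB is inactive.
Tagatose is absent, so PexE is inactive.
With no repressor bound, *cilJ* is transcribed.
So CilJ is produced and active.
Homoserine is present, so LomH is inactive.
Required activator LomH is absent, so *jovX* is not transcribed.
So JovX is not produced.
No repressor is bound and CilJ is active, so *morZ* is transcribed.
→ *morZ* is ON.
TorF is produced constitutively and is active.
Citrulline is present, so BexR is inactive.
Required activator BexR is absent, so *cilY* is not transcribed.
So CilY is not produced.
With repressor TorF bound, *cilR* is not transcribed.
→ *cilR* is OFF.
Mn²⁺ is present, so JovM is inactive.
Required activator JovM is absent, so *jovF* is not transcribed.
So JovF is not produced.
With no repressor bound, *lomZ* is transcribed.
→ *lomZ* is ON.
3 of the 4 genes are transcribed.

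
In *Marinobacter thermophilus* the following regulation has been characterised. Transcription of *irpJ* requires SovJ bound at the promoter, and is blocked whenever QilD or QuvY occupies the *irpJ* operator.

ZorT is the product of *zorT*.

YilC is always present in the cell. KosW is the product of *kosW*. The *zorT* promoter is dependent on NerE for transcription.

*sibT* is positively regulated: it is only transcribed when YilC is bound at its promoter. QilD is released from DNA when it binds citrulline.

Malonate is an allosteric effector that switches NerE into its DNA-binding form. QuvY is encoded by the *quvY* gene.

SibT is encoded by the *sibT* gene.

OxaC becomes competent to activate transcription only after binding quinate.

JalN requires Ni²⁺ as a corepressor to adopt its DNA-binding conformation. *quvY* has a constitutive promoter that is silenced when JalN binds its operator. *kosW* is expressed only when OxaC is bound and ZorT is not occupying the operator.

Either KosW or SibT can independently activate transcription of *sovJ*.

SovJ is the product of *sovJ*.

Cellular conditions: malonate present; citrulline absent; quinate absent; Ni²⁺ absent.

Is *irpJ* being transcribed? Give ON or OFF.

OFF

Malonate is present, so NerE is active.
No repressor is bound and NerE is active, so *zorT* is transcribed.
So ZorT is produced and active.
Quinate is absent, so OxaC is inactive.
With repressor ZorT bound, *kosW* is not transcribed.
So KosW is not produced.
YilC is produced constitutively and is active.
No repressor is bound and YilC is active, so *sibT* is transcribed.
So SibT is produced and active.
Activator SibT is present, so *sovJ* is transcribed.
So SovJ is produced and active.
Citrulline is absent, so QilD is active.
Ni²⁺ is absent, so JalN is inactive.
With no repressor bound, *quvY* is transcribed.
So QuvY is produced and active.
With repressor QilD bound, *irpJ* is not transcribed.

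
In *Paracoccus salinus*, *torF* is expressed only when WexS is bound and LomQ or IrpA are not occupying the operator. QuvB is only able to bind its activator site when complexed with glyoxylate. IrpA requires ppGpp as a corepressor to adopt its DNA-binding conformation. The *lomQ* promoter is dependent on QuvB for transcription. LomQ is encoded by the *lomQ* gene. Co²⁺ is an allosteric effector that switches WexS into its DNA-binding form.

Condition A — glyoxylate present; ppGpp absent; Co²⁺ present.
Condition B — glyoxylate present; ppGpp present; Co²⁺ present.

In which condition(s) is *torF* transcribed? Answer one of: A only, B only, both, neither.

neither

Condition A:
Glyoxylate is present, so QuvB is active.
No repressor is bound and QuvB is active, so *lomQ* is transcribed.
So LomQ is produced and active.
ppGpp is absent, so IrpA is inactive.
Co²⁺ is present, so WexS is active.
With repressor LomQ bound, *torF* is not transcribed.
→ *torF* is OFF in A.
Condition B:
Glyoxylate is present, so QuvB is active.
No repressor is bound and QuvB is active, so *lomQ* is transcribed.
So LomQ is produced and active.
ppGpp is present, so IrpA is active.
Co²⁺ is present, so WexS is active.
With repressor LomQ bound, *torF* is not transcribed.
→ *torF* is OFF in B.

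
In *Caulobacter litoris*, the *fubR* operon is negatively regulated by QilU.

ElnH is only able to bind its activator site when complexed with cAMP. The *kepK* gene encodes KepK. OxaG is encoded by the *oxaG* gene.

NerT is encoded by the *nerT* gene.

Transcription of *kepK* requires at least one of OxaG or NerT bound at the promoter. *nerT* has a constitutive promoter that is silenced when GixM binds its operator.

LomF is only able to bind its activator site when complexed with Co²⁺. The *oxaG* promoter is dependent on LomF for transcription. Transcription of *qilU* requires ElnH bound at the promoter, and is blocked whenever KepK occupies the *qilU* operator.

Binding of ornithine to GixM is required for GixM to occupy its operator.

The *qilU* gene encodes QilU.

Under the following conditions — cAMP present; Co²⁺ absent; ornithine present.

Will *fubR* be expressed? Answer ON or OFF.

Co²⁺ is absent, so LomF is inactive.
Required activator LomF is absent, so *oxaG* is not transcribed.
So OxaG is not produced.
Ornithine is present, so GixM is active.
With repressor GixM bound, *nerT* is not transcribed.
So NerT is not produced.
No activator is available at the *kepK* promoter, so *kepK* is not transcribed.
So KepK is not produced.
cAMP is present, so ElnH is active.
No repressor is bound and ElnH is active, so *qilU* is transcribed.
So QilU is produced and active.
With repressor QilU bound, *fubR* is not transcribed.

OFF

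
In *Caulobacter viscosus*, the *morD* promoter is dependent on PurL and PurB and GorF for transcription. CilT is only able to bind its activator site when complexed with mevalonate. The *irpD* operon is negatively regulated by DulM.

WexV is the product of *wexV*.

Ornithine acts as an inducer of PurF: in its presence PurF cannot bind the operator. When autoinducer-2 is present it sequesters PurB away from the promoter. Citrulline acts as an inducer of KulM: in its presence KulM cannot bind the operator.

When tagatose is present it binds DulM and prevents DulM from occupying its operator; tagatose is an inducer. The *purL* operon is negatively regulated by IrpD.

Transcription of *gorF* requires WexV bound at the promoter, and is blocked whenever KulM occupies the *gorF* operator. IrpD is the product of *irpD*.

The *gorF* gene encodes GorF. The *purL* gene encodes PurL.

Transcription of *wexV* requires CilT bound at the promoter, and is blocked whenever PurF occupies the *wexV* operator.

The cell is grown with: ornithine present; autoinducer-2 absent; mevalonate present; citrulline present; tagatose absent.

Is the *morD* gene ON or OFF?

ON

Tagatose is absent, so DulM is active.
With repressor DulM bound, *irpD* is not transcribed.
So IrpD is not produced.
With no repressor bound, *purL* is transcribed.
So PurL is produced and active.
Autoinducer-2 is absent, so PurB is active.
Citrulline is present, so KulM is inactive.
Mevalonate is present, so CilT is active.
Ornithine is present, so PurF is inactive.
No repressor is bound and CilT is active, so *wexV* is transcribed.
So WexV is produced and active.
No repressor is bound and WexV is active, so *gorF* is transcribed.
So GorF is produced and active.
No repressor is bound and PurL and PurB and GorF are active, so *morD* is transcribed.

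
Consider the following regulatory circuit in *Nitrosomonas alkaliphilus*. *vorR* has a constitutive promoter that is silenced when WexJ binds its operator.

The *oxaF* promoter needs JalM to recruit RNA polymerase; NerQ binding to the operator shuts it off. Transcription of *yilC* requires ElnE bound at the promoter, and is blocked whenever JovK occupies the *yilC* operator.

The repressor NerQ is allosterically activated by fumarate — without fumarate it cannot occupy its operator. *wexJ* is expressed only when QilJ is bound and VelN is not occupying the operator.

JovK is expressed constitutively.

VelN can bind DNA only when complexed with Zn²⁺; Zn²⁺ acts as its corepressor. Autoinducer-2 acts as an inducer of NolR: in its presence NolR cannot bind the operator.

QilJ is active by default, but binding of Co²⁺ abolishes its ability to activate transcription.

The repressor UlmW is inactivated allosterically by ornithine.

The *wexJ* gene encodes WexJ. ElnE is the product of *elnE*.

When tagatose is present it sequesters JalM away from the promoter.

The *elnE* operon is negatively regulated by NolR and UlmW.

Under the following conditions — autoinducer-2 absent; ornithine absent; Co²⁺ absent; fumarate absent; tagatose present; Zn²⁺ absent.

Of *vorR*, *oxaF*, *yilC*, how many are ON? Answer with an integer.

Co²⁺ is absent, so QilJ is active.
Zn²⁺ is absent, so VelN is inactive.
No repressor is bound and QilJ is active, so *wexJ* is transcribed.
So WexJ is produced and active.
With repressor WexJ bound, *vorR* is not transcribed.
→ *vorR* is OFF.
Fumarate is absent, so NerQ is inactive.
Tagatose is present, so JalM is inactive.
Required activator JalM is absent, so *oxaF* is not transcribed.
→ *oxaF* is OFF.
Autoinducer-2 is absent, so NolR is active.
Ornithine is absent, so UlmW is active.
With repressor NolR bound, *elnE* is not transcribed.
So ElnE is not produced.
JovK is produced constitutively and is active.
With repressor JovK bound, *yilC* is not transcribed.
→ *yilC* is OFF.
0 of the 3 genes are transcribed.

0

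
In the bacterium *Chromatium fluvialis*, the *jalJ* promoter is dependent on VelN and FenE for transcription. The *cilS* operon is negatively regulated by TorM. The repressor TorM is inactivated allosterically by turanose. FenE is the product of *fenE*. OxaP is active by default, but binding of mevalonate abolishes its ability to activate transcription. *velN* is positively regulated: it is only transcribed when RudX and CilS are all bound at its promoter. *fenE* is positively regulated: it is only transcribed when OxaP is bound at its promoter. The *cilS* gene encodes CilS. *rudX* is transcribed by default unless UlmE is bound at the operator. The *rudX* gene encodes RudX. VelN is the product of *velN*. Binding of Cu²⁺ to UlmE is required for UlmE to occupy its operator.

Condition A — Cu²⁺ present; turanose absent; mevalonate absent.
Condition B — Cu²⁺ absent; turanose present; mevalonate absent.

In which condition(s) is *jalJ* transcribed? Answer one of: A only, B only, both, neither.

Condition A:
Cu²⁺ is present, so UlmE is active.
With repressor UlmE bound, *rudX* is not transcribed.
So RudX is not produced.
Turanose is absent, so TorM is active.
With repressor TorM bound, *cilS* is not transcribed.
So CilS is not produced.
Required activator RudX is absent, so *velN* is not transcribed.
So VelN is not produced.
Mevalonate is absent, so OxaP is active.
No repressor is bound and OxaP is active, so *fenE* is transcribed.
So FenE is produced and active.
Required activator VelN is absent, so *jalJ* is not transcribed.
→ *jalJ* is OFF in A.
Condition B:
Cu²⁺ is absent, so UlmE is inactive.
With no repressor bound, *rudX* is transcribed.
So RudX is produced and active.
Turanose is present, so TorM is inactive.
With no repressor bound, *cilS* is transcribed.
So CilS is produced and active.
No repressor is bound and RudX and CilS are active, so *velN* is transcribed.
So VelN is produced and active.
Mevalonate is absent, so OxaP is active.
No repressor is bound and OxaP is active, so *fenE* is transcribed.
So FenE is produced and active.
No repressor is bound and VelN and FenE are active, so *jalJ* is transcribed.
→ *jalJ* is ON in B.

B only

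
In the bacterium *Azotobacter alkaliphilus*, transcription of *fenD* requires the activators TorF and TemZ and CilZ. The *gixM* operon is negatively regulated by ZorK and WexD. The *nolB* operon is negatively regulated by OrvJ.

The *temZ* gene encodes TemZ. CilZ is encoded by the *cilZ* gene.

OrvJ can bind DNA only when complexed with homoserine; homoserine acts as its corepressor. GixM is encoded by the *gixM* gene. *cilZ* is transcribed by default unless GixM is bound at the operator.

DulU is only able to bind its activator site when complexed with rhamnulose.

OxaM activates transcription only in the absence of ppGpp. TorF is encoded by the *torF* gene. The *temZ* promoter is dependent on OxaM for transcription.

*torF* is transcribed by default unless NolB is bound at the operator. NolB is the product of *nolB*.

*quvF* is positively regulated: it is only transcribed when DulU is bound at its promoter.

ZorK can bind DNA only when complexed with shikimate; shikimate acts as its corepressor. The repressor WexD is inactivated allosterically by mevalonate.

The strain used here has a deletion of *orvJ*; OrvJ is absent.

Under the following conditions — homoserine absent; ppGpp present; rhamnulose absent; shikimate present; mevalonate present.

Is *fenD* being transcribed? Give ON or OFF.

OFF

OrvJ is non-functional in this strain, so it has no effect.
With no repressor bound, *nolB* is transcribed.
So NolB is produced and active.
With repressor NolB bound, *torF* is not transcribed.
So TorF is not produced.
ppGpp is present, so OxaM is inactive.
Required activator OxaM is absent, so *temZ* is not transcribed.
So TemZ is not produced.
Shikimate is present, so ZorK is active.
Mevalonate is present, so WexD is inactive.
With repressor ZorK bound, *gixM* is not transcribed.
So GixM is not produced.
With no repressor bound, *cilZ* is transcribed.
So CilZ is produced and active.
Required activator TorF is absent, so *fenD* is not transcribed.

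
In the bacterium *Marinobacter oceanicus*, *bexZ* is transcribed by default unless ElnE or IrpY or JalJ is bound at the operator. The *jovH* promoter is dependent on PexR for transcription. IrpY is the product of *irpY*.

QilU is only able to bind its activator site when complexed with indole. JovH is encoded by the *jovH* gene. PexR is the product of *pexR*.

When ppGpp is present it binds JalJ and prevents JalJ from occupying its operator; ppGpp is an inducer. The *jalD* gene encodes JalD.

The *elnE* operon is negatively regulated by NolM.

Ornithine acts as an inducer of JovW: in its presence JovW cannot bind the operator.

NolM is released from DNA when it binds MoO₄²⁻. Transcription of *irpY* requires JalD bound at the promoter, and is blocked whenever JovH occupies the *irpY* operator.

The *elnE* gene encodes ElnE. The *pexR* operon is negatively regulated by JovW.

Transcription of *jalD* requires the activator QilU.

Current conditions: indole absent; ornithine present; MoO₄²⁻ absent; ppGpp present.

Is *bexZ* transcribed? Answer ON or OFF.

MoO₄²⁻ is absent, so NolM is active.
With repressor NolM bound, *elnE* is not transcribed.
So ElnE is not produced.
Ornithine is present, so JovW is inactive.
With no repressor bound, *pexR* is transcribed.
So PexR is produced and active.
No repressor is bound and PexR is active, so *jovH* is transcribed.
So JovH is produced and active.
Indole is absent, so QilU is inactive.
Required activator QilU is absent, so *jalD* is not transcribed.
So JalD is not produced.
With repressor JovH bound, *irpY* is not transcribed.
So IrpY is not produced.
ppGpp is present, so JalJ is inactive.
With no repressor bound, *bexZ* is transcribed.

ON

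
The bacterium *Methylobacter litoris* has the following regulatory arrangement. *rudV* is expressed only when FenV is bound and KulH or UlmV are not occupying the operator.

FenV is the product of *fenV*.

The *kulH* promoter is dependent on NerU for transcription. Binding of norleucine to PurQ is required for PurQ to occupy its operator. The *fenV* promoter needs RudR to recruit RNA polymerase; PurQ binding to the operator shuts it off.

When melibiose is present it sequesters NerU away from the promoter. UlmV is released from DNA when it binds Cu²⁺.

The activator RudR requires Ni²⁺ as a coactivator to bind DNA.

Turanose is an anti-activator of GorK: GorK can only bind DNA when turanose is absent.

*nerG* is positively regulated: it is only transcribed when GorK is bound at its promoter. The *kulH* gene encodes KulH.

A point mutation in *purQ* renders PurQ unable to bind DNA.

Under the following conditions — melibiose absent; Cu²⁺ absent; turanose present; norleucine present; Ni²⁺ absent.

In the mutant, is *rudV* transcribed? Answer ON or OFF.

OFF

Ni²⁺ is absent, so RudR is inactive.
PurQ is non-functional in this strain, so it has no effect.
Required activator RudR is absent, so *fenV* is not transcribed.
So FenV is not produced.
Melibiose is absent, so NerU is active.
No repressor is bound and NerU is active, so *kulH* is transcribed.
So KulH is produced and active.
Cu²⁺ is absent, so UlmV is active.
With repressor KulH bound, *rudV* is not transcribed.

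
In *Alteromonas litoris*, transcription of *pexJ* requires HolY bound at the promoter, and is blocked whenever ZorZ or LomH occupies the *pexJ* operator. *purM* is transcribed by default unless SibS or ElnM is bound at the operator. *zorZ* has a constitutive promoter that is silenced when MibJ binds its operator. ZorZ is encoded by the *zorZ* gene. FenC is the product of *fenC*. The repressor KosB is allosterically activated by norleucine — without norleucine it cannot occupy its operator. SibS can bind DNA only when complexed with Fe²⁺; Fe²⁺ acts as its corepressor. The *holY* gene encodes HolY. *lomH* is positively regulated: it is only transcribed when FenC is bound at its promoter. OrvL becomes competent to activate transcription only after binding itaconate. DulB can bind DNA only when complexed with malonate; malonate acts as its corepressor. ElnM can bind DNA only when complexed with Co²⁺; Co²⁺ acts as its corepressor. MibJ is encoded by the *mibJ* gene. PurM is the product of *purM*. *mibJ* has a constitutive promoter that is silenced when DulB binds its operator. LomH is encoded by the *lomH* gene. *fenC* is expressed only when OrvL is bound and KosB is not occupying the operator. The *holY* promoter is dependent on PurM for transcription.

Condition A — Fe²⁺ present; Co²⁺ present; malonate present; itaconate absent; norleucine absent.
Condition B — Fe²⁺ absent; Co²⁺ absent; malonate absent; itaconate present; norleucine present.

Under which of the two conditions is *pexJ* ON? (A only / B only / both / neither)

B only

Condition A:
Fe²⁺ is present, so SibS is active.
Co²⁺ is present, so ElnM is active.
With repressor SibS bound, *purM* is not transcribed.
So PurM is not produced.
Required activator PurM is absent, so *holY* is not transcribed.
So HolY is not produced.
Malonate is present, so DulB is active.
With repressor DulB bound, *mibJ* is not transcribed.
So MibJ is not produced.
With no repressor bound, *zorZ* is transcribed.
So ZorZ is produced and active.
Itaconate is absent, so OrvL is inactive.
Norleucine is absent, so KosB is inactive.
Required activator OrvL is absent, so *fenC* is not transcribed.
So FenC is not produced.
Required activator FenC is absent, so *lomH* is not transcribed.
So LomH is not produced.
With repressor ZorZ bound, *pexJ* is not transcribed.
→ *pexJ* is OFF in A.
Condition B:
Fe²⁺ is absent, so SibS is inactive.
Co²⁺ is absent, so ElnM is inactive.
With no repressor bound, *purM* is transcribed.
So PurM is produced and active.
No repressor is bound and PurM is active, so *holY* is transcribed.
So HolY is produced and active.
Malonate is absent, so DulB is inactive.
With no repressor bound, *mibJ* is transcribed.
So MibJ is produced and active.
With repressor MibJ bound, *zorZ* is not transcribed.
So ZorZ is not produced.
Itaconate is present, so OrvL is active.
Norleucine is present, so KosB is active.
With repressor KosB bound, *fenC* is not transcribed.
So FenC is not produced.
Required activator FenC is absent, so *lomH* is not transcribed.
So LomH is not produced.
No repressor is bound and HolY is active, so *pexJ* is transcribed.
→ *pexJ* is ON in B.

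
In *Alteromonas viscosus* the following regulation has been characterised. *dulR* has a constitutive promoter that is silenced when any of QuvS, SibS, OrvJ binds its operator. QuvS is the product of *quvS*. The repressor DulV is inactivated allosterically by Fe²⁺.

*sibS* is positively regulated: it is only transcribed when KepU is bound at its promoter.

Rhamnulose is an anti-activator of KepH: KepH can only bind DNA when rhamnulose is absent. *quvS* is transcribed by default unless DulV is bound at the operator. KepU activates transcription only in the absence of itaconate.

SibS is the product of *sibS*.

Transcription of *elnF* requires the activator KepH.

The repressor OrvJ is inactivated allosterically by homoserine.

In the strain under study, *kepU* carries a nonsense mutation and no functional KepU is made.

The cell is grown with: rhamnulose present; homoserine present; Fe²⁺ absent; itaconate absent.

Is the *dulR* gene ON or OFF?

ON

Fe²⁺ is absent, so DulV is active.
With repressor DulV bound, *quvS* is not transcribed.
So QuvS is not produced.
KepU is non-functional in this strain, so it has no effect.
Required activator KepU is absent, so *sibS* is not transcribed.
So SibS is not produced.
Homoserine is present, so OrvJ is inactive.
With no repressor bound, *dulR* is transcribed.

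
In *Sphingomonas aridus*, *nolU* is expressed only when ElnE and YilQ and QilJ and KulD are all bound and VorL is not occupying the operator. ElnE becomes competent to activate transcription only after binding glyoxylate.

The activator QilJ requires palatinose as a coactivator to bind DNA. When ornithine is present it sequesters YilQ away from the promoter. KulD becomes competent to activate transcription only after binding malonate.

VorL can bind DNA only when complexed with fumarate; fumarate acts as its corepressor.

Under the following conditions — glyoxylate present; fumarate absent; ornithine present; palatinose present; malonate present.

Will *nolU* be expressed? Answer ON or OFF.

OFF

Glyoxylate is present, so ElnE is active.
Ornithine is present, so YilQ is inactive.
Palatinose is present, so QilJ is active.
Malonate is present, so KulD is active.
Fumarate is absent, so VorL is inactive.
Required activator YilQ is absent, so *nolU* is not transcribed.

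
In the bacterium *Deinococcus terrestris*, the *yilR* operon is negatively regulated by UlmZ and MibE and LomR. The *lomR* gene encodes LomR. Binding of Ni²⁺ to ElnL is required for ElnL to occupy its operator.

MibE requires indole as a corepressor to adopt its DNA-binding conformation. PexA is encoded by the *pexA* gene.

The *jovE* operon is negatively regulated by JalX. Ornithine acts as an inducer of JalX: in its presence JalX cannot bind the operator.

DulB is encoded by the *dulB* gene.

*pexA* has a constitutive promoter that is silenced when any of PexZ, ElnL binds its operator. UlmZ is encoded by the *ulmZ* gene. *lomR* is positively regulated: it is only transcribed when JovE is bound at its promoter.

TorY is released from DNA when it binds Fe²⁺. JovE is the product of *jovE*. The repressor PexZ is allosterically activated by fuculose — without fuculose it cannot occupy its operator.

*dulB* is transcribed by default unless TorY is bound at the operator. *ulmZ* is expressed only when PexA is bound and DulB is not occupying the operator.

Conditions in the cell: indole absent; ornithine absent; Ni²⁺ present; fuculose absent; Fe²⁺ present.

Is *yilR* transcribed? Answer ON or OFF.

ON

Fuculose is absent, so PexZ is inactive.
Ni²⁺ is present, so ElnL is active.
With repressor ElnL bound, *pexA* is not transcribed.
So PexA is not produced.
Fe²⁺ is present, so TorY is inactive.
With no repressor bound, *dulB* is transcribed.
So DulB is produced and active.
With repressor DulB bound, *ulmZ* is not transcribed.
So UlmZ is not produced.
Indole is absent, so MibE is inactive.
Ornithine is absent, so JalX is active.
With repressor JalX bound, *jovE* is not transcribed.
So JovE is not produced.
Required activator JovE is absent, so *lomR* is not transcribed.
So LomR is not produced.
With no repressor bound, *yilR* is transcribed.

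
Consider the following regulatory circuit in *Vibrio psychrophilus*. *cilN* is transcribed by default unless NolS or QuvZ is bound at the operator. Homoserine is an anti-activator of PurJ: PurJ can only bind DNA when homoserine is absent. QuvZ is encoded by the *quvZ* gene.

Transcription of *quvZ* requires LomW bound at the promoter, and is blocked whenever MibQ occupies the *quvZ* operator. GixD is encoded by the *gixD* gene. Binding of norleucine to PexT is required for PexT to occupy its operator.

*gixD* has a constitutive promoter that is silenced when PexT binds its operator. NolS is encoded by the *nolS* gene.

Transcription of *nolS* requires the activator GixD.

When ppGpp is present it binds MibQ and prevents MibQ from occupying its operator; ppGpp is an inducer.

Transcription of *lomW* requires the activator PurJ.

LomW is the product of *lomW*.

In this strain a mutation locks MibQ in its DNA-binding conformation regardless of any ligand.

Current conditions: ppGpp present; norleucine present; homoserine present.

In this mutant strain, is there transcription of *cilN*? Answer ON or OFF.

ON

Norleucine is present, so PexT is active.
With repressor PexT bound, *gixD* is not transcribed.
So GixD is not produced.
Required activator GixD is absent, so *nolS* is not transcribed.
So NolS is not produced.
Homoserine is present, so PurJ is inactive.
Required activator PurJ is absent, so *lomW* is not transcribed.
So LomW is not produced.
MibQ is constitutively active in this strain.
With repressor MibQ bound, *quvZ* is not transcribed.
So QuvZ is not produced.
With no repressor bound, *cilN* is transcribed.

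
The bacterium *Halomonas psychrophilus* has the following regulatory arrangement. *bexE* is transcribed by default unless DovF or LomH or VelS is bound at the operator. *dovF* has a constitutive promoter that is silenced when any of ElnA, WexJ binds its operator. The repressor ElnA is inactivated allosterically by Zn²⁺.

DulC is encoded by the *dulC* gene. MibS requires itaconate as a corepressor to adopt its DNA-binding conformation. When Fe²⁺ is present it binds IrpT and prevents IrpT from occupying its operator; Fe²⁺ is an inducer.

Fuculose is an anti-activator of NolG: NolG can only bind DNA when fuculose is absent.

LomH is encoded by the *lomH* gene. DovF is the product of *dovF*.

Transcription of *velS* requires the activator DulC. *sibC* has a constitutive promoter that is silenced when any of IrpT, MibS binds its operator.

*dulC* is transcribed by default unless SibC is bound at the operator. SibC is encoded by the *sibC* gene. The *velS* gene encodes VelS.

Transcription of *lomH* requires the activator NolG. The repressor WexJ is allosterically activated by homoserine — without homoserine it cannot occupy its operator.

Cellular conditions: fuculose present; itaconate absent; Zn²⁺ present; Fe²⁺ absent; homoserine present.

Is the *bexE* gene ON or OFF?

OFF

Zn²⁺ is present, so ElnA is inactive.
Homoserine is present, so WexJ is active.
With repressor WexJ bound, *dovF* is not transcribed.
So DovF is not produced.
Fuculose is present, so NolG is inactive.
Required activator NolG is absent, so *lomH* is not transcribed.
So LomH is not produced.
Fe²⁺ is absent, so IrpT is active.
Itaconate is absent, so MibS is inactive.
With repressor IrpT bound, *sibC* is not transcribed.
So SibC is not produced.
With no repressor bound, *dulC* is transcribed.
So DulC is produced and active.
No repressor is bound and DulC is active, so *velS* is transcribed.
So VelS is produced and active.
With repressor VelS bound, *bexE* is not transcribed.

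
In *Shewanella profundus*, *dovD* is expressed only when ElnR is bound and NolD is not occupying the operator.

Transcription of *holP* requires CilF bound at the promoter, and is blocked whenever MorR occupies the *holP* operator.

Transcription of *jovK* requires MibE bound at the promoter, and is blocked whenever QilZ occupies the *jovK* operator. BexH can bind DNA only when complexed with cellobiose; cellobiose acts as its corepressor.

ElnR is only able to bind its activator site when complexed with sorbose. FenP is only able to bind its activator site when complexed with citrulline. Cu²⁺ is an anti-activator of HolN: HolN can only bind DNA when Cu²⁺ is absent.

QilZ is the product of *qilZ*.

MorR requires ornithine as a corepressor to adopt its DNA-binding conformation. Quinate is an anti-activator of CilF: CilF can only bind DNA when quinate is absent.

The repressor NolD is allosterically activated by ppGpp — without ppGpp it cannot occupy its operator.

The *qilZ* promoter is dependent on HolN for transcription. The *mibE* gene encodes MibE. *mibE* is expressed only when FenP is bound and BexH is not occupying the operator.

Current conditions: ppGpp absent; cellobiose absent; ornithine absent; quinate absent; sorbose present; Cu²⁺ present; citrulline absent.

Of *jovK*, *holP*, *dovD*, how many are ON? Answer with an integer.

Citrulline is absent, so FenP is inactive.
Cellobiose is absent, so BexH is inactive.
Required activator FenP is absent, so *mibE* is not transcribed.
So MibE is not produced.
Cu²⁺ is present, so HolN is inactive.
Required activator HolN is absent, so *qilZ* is not transcribed.
So QilZ is not produced.
Required activator MibE is absent, so *jovK* is not transcribed.
→ *jovK* is OFF.
Ornithine is absent, so MorR is inactive.
Quinate is absent, so CilF is active.
No repressor is bound and CilF is active, so *holP* is transcribed.
→ *holP* is ON.
ppGpp is absent, so NolD is inactive.
Sorbose is present, so ElnR is active.
No repressor is bound and ElnR is active, so *dovD* is transcribed.
→ *dovD* is ON.
2 of the 3 genes are transcribed.

2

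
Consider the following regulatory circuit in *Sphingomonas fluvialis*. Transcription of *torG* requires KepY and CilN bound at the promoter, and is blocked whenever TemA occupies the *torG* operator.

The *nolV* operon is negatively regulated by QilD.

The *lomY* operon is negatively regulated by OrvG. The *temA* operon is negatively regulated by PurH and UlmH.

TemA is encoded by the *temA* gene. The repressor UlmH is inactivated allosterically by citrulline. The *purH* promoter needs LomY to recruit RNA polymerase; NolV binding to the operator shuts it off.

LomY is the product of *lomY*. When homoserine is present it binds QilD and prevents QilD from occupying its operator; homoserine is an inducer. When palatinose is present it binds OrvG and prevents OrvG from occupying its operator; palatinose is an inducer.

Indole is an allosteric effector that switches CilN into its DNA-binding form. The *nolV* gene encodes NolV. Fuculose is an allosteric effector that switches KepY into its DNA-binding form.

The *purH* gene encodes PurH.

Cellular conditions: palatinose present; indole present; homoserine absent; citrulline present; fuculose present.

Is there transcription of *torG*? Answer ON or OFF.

Fuculose is present, so KepY is active.
Homoserine is absent, so QilD is active.
With repressor QilD bound, *nolV* is not transcribed.
So NolV is not produced.
Palatinose is present, so OrvG is inactive.
With no repressor bound, *lomY* is transcribed.
So LomY is produced and active.
No repressor is bound and LomY is active, so *purH* is transcribed.
So PurH is produced and active.
Citrulline is present, so UlmH is inactive.
With repressor PurH bound, *temA* is not transcribed.
So TemA is not produced.
Indole is present, so CilN is active.
No repressor is bound and KepY and CilN are active, so *torG* is transcribed.

ON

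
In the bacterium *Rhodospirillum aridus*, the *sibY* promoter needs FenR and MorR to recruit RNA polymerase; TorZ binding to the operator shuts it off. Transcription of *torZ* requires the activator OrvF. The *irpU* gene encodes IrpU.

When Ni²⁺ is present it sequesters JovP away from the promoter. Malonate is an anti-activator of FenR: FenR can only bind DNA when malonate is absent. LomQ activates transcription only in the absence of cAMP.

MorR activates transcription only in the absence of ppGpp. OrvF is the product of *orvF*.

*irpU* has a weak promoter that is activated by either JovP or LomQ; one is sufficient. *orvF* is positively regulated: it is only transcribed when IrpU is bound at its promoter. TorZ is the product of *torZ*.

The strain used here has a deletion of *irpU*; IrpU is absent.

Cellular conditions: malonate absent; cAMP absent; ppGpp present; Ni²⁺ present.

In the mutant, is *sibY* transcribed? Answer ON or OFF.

OFF

IrpU is non-functional in this strain, so it has no effect.
Required activator IrpU is absent, so *orvF* is not transcribed.
So OrvF is not produced.
Required activator OrvF is absent, so *torZ* is not transcribed.
So TorZ is not produced.
Malonate is absent, so FenR is active.
ppGpp is present, so MorR is inactive.
Required activator MorR is absent, so *sibY* is not transcribed.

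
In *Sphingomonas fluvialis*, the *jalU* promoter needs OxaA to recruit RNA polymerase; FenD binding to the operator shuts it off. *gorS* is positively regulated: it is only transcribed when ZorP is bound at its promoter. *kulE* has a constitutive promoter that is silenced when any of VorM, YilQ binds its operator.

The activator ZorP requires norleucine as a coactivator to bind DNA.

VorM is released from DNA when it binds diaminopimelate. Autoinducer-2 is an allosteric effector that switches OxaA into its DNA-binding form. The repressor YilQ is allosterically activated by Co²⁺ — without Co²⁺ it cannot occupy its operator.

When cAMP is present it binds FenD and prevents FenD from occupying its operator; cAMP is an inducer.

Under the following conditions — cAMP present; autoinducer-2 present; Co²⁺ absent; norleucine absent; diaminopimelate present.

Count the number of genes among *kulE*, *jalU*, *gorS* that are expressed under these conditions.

Diaminopimelate is present, so VorM is inactive.
Co²⁺ is absent, so YilQ is inactive.
With no repressor bound, *kulE* is transcribed.
→ *kulE* is ON.
cAMP is present, so FenD is inactive.
Autoinducer-2 is present, so OxaA is active.
No repressor is bound and OxaA is active, so *jalU* is transcribed.
→ *jalU* is ON.
Norleucine is absent, so ZorP is inactive.
Required activator ZorP is absent, so *gorS* is not transcribed.
→ *gorS* is OFF.
2 of the 3 genes are transcribed.

2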